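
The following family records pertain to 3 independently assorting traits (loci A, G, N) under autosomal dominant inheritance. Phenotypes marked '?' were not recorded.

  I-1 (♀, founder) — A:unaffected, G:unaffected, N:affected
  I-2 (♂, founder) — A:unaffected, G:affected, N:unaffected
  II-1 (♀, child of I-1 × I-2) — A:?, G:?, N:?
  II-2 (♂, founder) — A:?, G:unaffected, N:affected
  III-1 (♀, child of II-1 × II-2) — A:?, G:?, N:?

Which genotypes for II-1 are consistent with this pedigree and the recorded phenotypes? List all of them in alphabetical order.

A/I-1 un ·: aa
A/I-2 un ·: aa
A/II-1 ? I-1×I-2: aa
A/II-2 ? ·: aa|Aa|AA
A/III-1 ? II-1×II-2: aa|Aa
⇒ A over [I-1,I-2,II-1,II-2,III-1]: 4 consistent
G/I-1 un ·: gg
G/I-2 aff ·: Gg|GG
G/II-1 ? I-1×I-2: gg|Gg
G/II-2 un ·: gg
G/III-1 ? II-1×II-2: gg|Gg
⇒ G over [I-1,I-2,II-1,II-2,III-1]: 5 consistent
N/I-1 aff ·: Nn|NN
N/I-2 un ·: nn
N/II-1 ? I-1×I-2: nn|Nn
N/II-2 aff ·: Nn|NN
N/III-1 ? II-1×II-2: nn|Nn|NN
⇒ N over [I-1,I-2,II-1,II-2,III-1]: 13 consistent

II-1 ∈ {aa Gg Nn, aa Gg nn, aa gg Nn, aa gg nn}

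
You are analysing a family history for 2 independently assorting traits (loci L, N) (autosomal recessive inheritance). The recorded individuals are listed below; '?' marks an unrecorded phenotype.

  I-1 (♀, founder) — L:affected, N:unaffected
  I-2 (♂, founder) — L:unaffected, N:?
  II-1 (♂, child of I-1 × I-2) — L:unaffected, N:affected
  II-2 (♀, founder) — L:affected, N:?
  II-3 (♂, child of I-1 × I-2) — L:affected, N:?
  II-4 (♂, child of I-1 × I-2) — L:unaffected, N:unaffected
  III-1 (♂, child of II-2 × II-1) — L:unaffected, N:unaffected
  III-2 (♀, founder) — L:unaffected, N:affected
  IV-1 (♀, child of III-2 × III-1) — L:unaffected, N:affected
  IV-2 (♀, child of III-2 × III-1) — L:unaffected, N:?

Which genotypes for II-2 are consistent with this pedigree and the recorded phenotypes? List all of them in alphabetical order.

L/I-1 aff ·: ll
L/I-2 un ·: Ll
L/II-1 un I-1×I-2: Ll
L/II-2 aff ·: ll
L/II-3 aff I-1×I-2: ll
L/II-4 un I-1×I-2: Ll
L/III-1 un II-2×II-1: Ll
L/III-2 un ·: LL|Ll
L/IV-1 un III-2×III-1: LL|Ll
L/IV-2 un III-2×III-1: LL|Ll
⇒ L over [I-1,I-2,II-1,II-2,II-3,II-4,III-1,III-2,IV-1,IV-2]: 8 consistent
N/I-1 un ·: Nn
N/I-2 ? ·: Nn|nn
N/II-1 aff I-1×I-2: nn
N/II-2 ? ·: NN|Nn
N/II-3 ? I-1×I-2: NN|Nn|nn
N/II-4 un I-1×I-2: NN|Nn
N/III-1 un II-2×II-1: Nn
N/III-2 aff ·: nn
N/IV-1 aff III-2×III-1: nn
N/IV-2 ? III-2×III-1: Nn|nn
⇒ N over [I-1,I-2,II-1,II-2,II-3,II-4,III-1,III-2,IV-1,IV-2]: 32 consistent

II-2 ∈ {ll NN, ll Nn}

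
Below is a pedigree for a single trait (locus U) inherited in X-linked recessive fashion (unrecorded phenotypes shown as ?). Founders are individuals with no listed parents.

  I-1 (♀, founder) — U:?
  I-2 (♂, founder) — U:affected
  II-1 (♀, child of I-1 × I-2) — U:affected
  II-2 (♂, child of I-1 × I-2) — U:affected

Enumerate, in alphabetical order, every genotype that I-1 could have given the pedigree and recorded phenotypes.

I-1 ∈ {X^UX^u, X^uX^u}

U/I-1 ? ·: X^UX^u|X^uX^u
U/I-2 aff ·: X^uY
U/II-1 aff I-1×I-2: X^uX^u
U/II-2 aff I-1×I-2: X^uY
⇒ U over [I-1,I-2,II-1,II-2]: 2 consistent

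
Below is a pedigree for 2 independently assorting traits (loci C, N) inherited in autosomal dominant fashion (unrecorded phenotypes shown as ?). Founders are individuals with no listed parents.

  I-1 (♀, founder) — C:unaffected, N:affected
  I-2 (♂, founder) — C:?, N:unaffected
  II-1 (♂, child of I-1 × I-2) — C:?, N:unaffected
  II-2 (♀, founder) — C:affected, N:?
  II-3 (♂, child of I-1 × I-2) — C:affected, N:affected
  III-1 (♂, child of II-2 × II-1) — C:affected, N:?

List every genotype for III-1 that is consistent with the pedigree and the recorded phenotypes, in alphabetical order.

III-1 ∈ {CC Nn, CC nn, Cc Nn, Cc nn}

C/I-1 un ·: cc
C/I-2 ? ·: Cc|CC
C/II-1 ? I-1×I-2: cc|Cc
C/II-2 aff ·: Cc|CC
C/II-3 aff I-1×I-2: Cc
C/III-1 aff II-2×II-1: Cc|CC
⇒ C over [I-1,I-2,II-1,II-2,II-3,III-1]: 10 consistent
N/I-1 aff ·: Nn
N/I-2 un ·: nn
N/II-1 un I-1×I-2: nn
N/II-2 ? ·: nn|Nn|NN
N/II-3 aff I-1×I-2: Nn
N/III-1 ? II-2×II-1: nn|Nn
⇒ N over [I-1,I-2,II-1,II-2,II-3,III-1]: 4 consistent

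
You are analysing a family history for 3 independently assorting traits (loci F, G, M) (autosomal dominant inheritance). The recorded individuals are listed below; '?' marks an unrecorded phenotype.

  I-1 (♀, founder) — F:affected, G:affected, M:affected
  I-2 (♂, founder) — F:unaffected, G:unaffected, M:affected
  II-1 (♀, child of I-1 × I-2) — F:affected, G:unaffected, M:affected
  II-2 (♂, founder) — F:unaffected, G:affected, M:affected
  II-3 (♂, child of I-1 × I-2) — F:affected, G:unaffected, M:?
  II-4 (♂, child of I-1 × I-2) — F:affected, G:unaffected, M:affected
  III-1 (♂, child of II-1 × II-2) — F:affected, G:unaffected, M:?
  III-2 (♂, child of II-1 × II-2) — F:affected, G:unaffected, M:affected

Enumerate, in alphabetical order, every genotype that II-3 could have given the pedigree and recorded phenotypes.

II-3 ∈ {Ff gg MM, Ff gg Mm, Ff gg mm}

F/I-1 aff ·: Ff|FF
F/I-2 un ·: ff
F/II-1 aff I-1×I-2: Ff
F/II-2 un ·: ff
F/II-3 aff I-1×I-2: Ff
F/II-4 aff I-1×I-2: Ff
F/III-1 aff II-1×II-2: Ff
F/III-2 aff II-1×II-2: Ff
⇒ F over [I-1,I-2,II-1,II-2,II-3,II-4,III-1,III-2]: 2 consistent
G/I-1 aff ·: Gg
G/I-2 un ·: gg
G/II-1 un I-1×I-2: gg
G/II-2 aff ·: Gg
G/II-3 un I-1×I-2: gg
G/II-4 un I-1×I-2: gg
G/III-1 un II-1×II-2: gg
G/III-2 un II-1×II-2: gg
⇒ G over [I-1,I-2,II-1,II-2,II-3,II-4,III-1,III-2]: 1 consistent
M/I-1 aff ·: Mm|MM
M/I-2 aff ·: Mm|MM
M/II-1 aff I-1×I-2: Mm|MM
M/II-2 aff ·: Mm|MM
M/II-3 ? I-1×I-2: mm|Mm|MM
M/II-4 aff I-1×I-2: Mm|MM
M/III-1 ? II-1×II-2: mm|Mm|MM
M/III-2 aff II-1×II-2: Mm|MM
⇒ M over [I-1,I-2,II-1,II-2,II-3,II-4,III-1,III-2]: 215 consistent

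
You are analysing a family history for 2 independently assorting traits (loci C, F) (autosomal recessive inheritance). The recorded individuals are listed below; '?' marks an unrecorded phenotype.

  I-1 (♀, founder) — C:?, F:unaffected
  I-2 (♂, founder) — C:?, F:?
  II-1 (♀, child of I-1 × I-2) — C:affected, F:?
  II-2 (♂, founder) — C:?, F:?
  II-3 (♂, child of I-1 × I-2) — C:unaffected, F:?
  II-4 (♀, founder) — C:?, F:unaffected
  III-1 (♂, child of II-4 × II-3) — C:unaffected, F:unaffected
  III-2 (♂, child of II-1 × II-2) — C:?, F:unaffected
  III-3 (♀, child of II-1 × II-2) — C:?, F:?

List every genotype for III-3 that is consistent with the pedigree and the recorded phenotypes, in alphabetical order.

C/I-1 ? ·: Cc|cc
C/I-2 ? ·: Cc|cc
C/II-1 aff I-1×I-2: cc
C/II-2 ? ·: CC|Cc|cc
C/II-3 un I-1×I-2: CC|Cc
C/II-4 ? ·: CC|Cc|cc
C/III-1 un II-4×II-3: CC|Cc
C/III-2 ? II-1×II-2: Cc|cc
C/III-3 ? II-1×II-2: Cc|cc
⇒ C over [I-1,I-2,II-1,II-2,II-3,II-4,III-1,III-2,III-3]: 114 consistent
F/I-1 un ·: FF|Ff
F/I-2 ? ·: FF|Ff|ff
F/II-1 ? I-1×I-2: FF|Ff|ff
F/II-2 ? ·: FF|Ff|ff
F/II-3 ? I-1×I-2: FF|Ff|ff
F/II-4 un ·: FF|Ff
F/III-1 un II-4×II-3: FF|Ff
F/III-2 un II-1×II-2: FF|Ff
F/III-3 ? II-1×II-2: FF|Ff|ff
⇒ F over [I-1,I-2,II-1,II-2,II-3,II-4,III-1,III-2,III-3]: 597 consistent

III-3 ∈ {Cc FF, Cc Ff, Cc ff, cc FF, cc Ff, cc ff}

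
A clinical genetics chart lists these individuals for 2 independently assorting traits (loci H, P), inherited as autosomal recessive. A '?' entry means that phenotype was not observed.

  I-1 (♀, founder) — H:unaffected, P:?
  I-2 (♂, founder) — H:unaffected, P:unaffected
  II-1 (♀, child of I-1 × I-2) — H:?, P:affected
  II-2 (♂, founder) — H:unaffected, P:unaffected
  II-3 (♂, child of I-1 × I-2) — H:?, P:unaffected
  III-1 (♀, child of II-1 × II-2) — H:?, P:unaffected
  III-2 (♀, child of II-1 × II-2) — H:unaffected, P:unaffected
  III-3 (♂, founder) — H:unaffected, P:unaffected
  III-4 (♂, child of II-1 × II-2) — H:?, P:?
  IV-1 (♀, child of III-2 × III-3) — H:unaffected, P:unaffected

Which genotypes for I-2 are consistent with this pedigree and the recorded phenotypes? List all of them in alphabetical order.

H/I-1 un ·: HH|Hh
H/I-2 un ·: HH|Hh
H/II-1 ? I-1×I-2: HH|Hh|hh
H/II-2 un ·: HH|Hh
H/II-3 ? I-1×I-2: HH|Hh|hh
H/III-1 ? II-1×II-2: HH|Hh|hh
H/III-2 un II-1×II-2: HH|Hh
H/III-3 un ·: HH|Hh
H/III-4 ? II-1×II-2: HH|Hh|hh
H/IV-1 un III-2×III-3: HH|Hh
⇒ H over [I-1,I-2,II-1,II-2,II-3,III-1,III-2,III-3,III-4,IV-1]: 945 consistent
P/I-1 ? ·: Pp|pp
P/I-2 un ·: Pp
P/II-1 aff I-1×I-2: pp
P/II-2 un ·: PP|Pp
P/II-3 un I-1×I-2: PP|Pp
P/III-1 un II-1×II-2: Pp
P/III-2 un II-1×II-2: Pp
P/III-3 un ·: PP|Pp
P/III-4 ? II-1×II-2: Pp|pp
P/IV-1 un III-2×III-3: PP|Pp
⇒ P over [I-1,I-2,II-1,II-2,II-3,III-1,III-2,III-3,III-4,IV-1]: 36 consistent

I-2 ∈ {HH Pp, Hh Pp}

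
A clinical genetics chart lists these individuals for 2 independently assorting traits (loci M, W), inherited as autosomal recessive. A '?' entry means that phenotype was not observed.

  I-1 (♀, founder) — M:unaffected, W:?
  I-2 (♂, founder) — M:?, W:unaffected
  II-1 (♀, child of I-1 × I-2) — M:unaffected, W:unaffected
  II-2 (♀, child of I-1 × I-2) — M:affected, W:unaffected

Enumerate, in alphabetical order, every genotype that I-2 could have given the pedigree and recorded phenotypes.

M/I-1 un ·: Mm
M/I-2 ? ·: Mm|mm
M/II-1 un I-1×I-2: MM|Mm
M/II-2 aff I-1×I-2: mm
⇒ M over [I-1,I-2,II-1,II-2]: 3 consistent
W/I-1 ? ·: WW|Ww|ww
W/I-2 un ·: WW|Ww
W/II-1 un I-1×I-2: WW|Ww
W/II-2 un I-1×I-2: WW|Ww
⇒ W over [I-1,I-2,II-1,II-2]: 15 consistent

I-2 ∈ {Mm WW, Mm Ww, mm WW, mm Ww}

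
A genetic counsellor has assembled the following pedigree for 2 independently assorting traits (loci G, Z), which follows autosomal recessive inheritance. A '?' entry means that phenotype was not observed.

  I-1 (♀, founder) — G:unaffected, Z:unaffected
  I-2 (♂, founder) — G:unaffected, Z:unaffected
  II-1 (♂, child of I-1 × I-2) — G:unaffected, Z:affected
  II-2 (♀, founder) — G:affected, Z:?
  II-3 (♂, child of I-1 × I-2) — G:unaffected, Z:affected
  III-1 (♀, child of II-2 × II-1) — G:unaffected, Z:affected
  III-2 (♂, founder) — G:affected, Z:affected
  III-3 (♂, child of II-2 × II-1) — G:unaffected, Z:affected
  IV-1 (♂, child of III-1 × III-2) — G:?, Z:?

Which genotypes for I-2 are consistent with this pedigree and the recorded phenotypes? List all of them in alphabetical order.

I-2 ∈ {GG Zz, Gg Zz}

G/I-1 un ·: GG|Gg
G/I-2 un ·: GG|Gg
G/II-1 un I-1×I-2: GG|Gg
G/II-2 aff ·: gg
G/II-3 un I-1×I-2: GG|Gg
G/III-1 un II-2×II-1: Gg
G/III-2 aff ·: gg
G/III-3 un II-2×II-1: Gg
G/IV-1 ? III-1×III-2: Gg|gg
⇒ G over [I-1,I-2,II-1,II-2,II-3,III-1,III-2,III-3,IV-1]: 26 consistent
Z/I-1 un ·: Zz
Z/I-2 un ·: Zz
Z/II-1 aff I-1×I-2: zz
Z/II-2 ? ·: Zz|zz
Z/II-3 aff I-1×I-2: zz
Z/III-1 aff II-2×II-1: zz
Z/III-2 aff ·: zz
Z/III-3 aff II-2×II-1: zz
Z/IV-1 ? III-1×III-2: zz
⇒ Z over [I-1,I-2,II-1,II-2,II-3,III-1,III-2,III-3,IV-1]: 2 consistent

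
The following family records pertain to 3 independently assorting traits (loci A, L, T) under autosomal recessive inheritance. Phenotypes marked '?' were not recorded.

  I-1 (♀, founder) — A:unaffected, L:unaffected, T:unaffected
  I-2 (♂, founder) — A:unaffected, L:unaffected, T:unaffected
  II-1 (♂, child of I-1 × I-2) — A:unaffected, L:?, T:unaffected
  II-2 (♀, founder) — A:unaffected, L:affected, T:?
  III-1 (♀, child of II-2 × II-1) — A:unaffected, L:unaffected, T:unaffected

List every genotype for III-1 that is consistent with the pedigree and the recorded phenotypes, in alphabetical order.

A/I-1 un ·: AA|Aa
A/I-2 un ·: AA|Aa
A/II-1 un I-1×I-2: AA|Aa
A/II-2 un ·: AA|Aa
A/III-1 un II-2×II-1: AA|Aa
⇒ A over [I-1,I-2,II-1,II-2,III-1]: 24 consistent
L/I-1 un ·: LL|Ll
L/I-2 un ·: LL|Ll
L/II-1 ? I-1×I-2: LL|Ll
L/II-2 aff ·: ll
L/III-1 un II-2×II-1: Ll
⇒ L over [I-1,I-2,II-1,II-2,III-1]: 7 consistent
T/I-1 un ·: TT|Tt
T/I-2 un ·: TT|Tt
T/II-1 un I-1×I-2: TT|Tt
T/II-2 ? ·: TT|Tt|tt
T/III-1 un II-2×II-1: TT|Tt
⇒ T over [I-1,I-2,II-1,II-2,III-1]: 31 consistent

III-1 ∈ {AA Ll TT, AA Ll Tt, Aa Ll TT, Aa Ll Tt}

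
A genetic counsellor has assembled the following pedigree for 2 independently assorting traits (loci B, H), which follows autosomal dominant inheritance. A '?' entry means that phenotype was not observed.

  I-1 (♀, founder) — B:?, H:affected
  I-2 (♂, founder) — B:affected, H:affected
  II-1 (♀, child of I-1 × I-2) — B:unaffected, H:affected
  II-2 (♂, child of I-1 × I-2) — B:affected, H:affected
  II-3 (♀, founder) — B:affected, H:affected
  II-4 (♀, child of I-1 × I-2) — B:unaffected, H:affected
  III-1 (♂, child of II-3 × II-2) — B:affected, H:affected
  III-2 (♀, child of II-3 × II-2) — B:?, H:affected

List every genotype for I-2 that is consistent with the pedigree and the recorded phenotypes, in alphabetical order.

I-2 ∈ {Bb HH, Bb Hh}

B/I-1 ? ·: bb|Bb
B/I-2 aff ·: Bb
B/II-1 un I-1×I-2: bb
B/II-2 aff I-1×I-2: Bb|BB
B/II-3 aff ·: Bb|BB
B/II-4 un I-1×I-2: bb
B/III-1 aff II-3×II-2: Bb|BB
B/III-2 ? II-3×II-2: bb|Bb|BB
⇒ B over [I-1,I-2,II-1,II-2,II-3,II-4,III-1,III-2]: 25 consistent
H/I-1 aff ·: Hh|HH
H/I-2 aff ·: Hh|HH
H/II-1 aff I-1×I-2: Hh|HH
H/II-2 aff I-1×I-2: Hh|HH
H/II-3 aff ·: Hh|HH
H/II-4 aff I-1×I-2: Hh|HH
H/III-1 aff II-3×II-2: Hh|HH
H/III-2 aff II-3×II-2: Hh|HH
⇒ H over [I-1,I-2,II-1,II-2,II-3,II-4,III-1,III-2]: 161 consistent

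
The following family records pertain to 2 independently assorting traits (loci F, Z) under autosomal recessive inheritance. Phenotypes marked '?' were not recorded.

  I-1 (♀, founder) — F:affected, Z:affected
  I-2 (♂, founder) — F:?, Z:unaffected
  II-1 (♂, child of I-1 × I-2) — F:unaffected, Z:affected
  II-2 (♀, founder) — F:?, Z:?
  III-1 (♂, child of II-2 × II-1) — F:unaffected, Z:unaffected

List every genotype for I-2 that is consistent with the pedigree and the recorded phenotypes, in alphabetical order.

F/I-1 aff ·: ff
F/I-2 ? ·: FF|Ff
F/II-1 un I-1×I-2: Ff
F/II-2 ? ·: FF|Ff|ff
F/III-1 un II-2×II-1: FF|Ff
⇒ F over [I-1,I-2,II-1,II-2,III-1]: 10 consistent
Z/I-1 aff ·: zz
Z/I-2 un ·: Zz
Z/II-1 aff I-1×I-2: zz
Z/II-2 ? ·: ZZ|Zz
Z/III-1 un II-2×II-1: Zz
⇒ Z over [I-1,I-2,II-1,II-2,III-1]: 2 consistent

I-2 ∈ {FF Zz, Ff Zz}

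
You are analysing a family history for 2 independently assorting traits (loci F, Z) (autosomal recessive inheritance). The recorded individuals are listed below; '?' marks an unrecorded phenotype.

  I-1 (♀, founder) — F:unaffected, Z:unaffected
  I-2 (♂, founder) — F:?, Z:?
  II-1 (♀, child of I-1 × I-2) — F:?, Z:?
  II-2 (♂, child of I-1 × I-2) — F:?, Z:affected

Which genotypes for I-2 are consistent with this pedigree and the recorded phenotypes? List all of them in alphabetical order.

F/I-1 un ·: FF|Ff
F/I-2 ? ·: FF|Ff|ff
F/II-1 ? I-1×I-2: FF|Ff|ff
F/II-2 ? I-1×I-2: FF|Ff|ff
⇒ F over [I-1,I-2,II-1,II-2]: 23 consistent
Z/I-1 un ·: Zz
Z/I-2 ? ·: Zz|zz
Z/II-1 ? I-1×I-2: ZZ|Zz|zz
Z/II-2 aff I-1×I-2: zz
⇒ Z over [I-1,I-2,II-1,II-2]: 5 consistent

I-2 ∈ {FF Zz, FF zz, Ff Zz, Ff zz, ff Zz, ff zz}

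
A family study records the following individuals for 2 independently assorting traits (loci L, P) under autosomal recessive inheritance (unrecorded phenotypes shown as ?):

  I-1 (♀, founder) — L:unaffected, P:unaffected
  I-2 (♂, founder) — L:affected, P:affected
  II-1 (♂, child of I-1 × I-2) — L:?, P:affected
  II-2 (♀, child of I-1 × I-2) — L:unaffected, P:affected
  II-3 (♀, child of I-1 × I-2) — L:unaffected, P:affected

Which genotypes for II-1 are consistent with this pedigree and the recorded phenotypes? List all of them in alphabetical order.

II-1 ∈ {Ll pp, ll pp}

L/I-1 un ·: LL|Ll
L/I-2 aff ·: ll
L/II-1 ? I-1×I-2: Ll|ll
L/II-2 un I-1×I-2: Ll
L/II-3 un I-1×I-2: Ll
⇒ L over [I-1,I-2,II-1,II-2,II-3]: 3 consistent
P/I-1 un ·: Pp
P/I-2 aff ·: pp
P/II-1 aff I-1×I-2: pp
P/II-2 aff I-1×I-2: pp
P/II-3 aff I-1×I-2: pp
⇒ P over [I-1,I-2,II-1,II-2,II-3]: 1 consistent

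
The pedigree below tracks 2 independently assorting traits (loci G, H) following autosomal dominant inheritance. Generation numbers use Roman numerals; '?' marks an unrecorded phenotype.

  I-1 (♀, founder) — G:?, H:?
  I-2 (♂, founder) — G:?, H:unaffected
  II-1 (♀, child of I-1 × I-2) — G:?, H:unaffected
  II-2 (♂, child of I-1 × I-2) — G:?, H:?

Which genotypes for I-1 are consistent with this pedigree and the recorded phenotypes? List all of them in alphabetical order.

I-1 ∈ {GG Hh, GG hh, Gg Hh, Gg hh, gg Hh, gg hh}

G/I-1 ? ·: gg|Gg|GG
G/I-2 ? ·: gg|Gg|GG
G/II-1 ? I-1×I-2: gg|Gg|GG
G/II-2 ? I-1×I-2: gg|Gg|GG
⇒ G over [I-1,I-2,II-1,II-2]: 29 consistent
H/I-1 ? ·: hh|Hh
H/I-2 un ·: hh
H/II-1 un I-1×I-2: hh
H/II-2 ? I-1×I-2: hh|Hh
⇒ H over [I-1,I-2,II-1,II-2]: 3 consistent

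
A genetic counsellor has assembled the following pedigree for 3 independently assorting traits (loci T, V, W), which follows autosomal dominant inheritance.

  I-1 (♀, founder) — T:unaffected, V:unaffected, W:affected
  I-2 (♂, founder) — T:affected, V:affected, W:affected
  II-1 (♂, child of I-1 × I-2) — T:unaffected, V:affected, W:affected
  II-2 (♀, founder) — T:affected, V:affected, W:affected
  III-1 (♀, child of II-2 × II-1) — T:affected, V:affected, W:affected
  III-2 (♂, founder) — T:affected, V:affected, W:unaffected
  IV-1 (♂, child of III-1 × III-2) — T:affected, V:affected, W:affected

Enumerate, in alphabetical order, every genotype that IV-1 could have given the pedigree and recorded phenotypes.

T/I-1 un ·: tt
T/I-2 aff ·: Tt
T/II-1 un I-1×I-2: tt
T/II-2 aff ·: Tt|TT
T/III-1 aff II-2×II-1: Tt
T/III-2 aff ·: Tt|TT
T/IV-1 aff III-1×III-2: Tt|TT
⇒ T over [I-1,I-2,II-1,II-2,III-1,III-2,IV-1]: 8 consistent
V/I-1 un ·: vv
V/I-2 aff ·: Vv|VV
V/II-1 aff I-1×I-2: Vv
V/II-2 aff ·: Vv|VV
V/III-1 aff II-2×II-1: Vv|VV
V/III-2 aff ·: Vv|VV
V/IV-1 aff III-1×III-2: Vv|VV
⇒ V over [I-1,I-2,II-1,II-2,III-1,III-2,IV-1]: 28 consistent
W/I-1 aff ·: Ww|WW
W/I-2 aff ·: Ww|WW
W/II-1 aff I-1×I-2: Ww|WW
W/II-2 aff ·: Ww|WW
W/III-1 aff II-2×II-1: Ww|WW
W/III-2 un ·: ww
W/IV-1 aff III-1×III-2: Ww
⇒ W over [I-1,I-2,II-1,II-2,III-1,III-2,IV-1]: 24 consistent

IV-1 ∈ {TT VV Ww, TT Vv Ww, Tt VV Ww, Tt Vv Ww}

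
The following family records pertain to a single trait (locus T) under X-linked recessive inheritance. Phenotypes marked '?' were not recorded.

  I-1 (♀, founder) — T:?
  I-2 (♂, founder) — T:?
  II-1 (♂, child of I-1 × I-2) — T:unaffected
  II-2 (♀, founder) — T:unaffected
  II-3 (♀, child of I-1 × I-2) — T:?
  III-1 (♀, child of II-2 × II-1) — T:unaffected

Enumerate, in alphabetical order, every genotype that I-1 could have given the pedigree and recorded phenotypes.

I-1 ∈ {X^TX^T, X^TX^t}

T/I-1 ? ·: X^TX^T|X^TX^t
T/I-2 ? ·: X^TY|X^tY
T/II-1 un I-1×I-2: X^TY
T/II-2 un ·: X^TX^T|X^TX^t
T/II-3 ? I-1×I-2: X^TX^T|X^TX^t|X^tX^t
T/III-1 un II-2×II-1: X^TX^T|X^TX^t
⇒ T over [I-1,I-2,II-1,II-2,II-3,III-1]: 18 consistent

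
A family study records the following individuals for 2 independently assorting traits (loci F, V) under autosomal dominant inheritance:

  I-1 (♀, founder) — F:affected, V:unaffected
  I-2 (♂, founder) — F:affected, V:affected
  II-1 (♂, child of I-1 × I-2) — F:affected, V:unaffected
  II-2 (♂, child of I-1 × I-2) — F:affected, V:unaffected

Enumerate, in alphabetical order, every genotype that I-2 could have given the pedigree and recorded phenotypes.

F/I-1 aff ·: Ff|FF
F/I-2 aff ·: Ff|FF
F/II-1 aff I-1×I-2: Ff|FF
F/II-2 aff I-1×I-2: Ff|FF
⇒ F over [I-1,I-2,II-1,II-2]: 13 consistent
V/I-1 un ·: vv
V/I-2 aff ·: Vv
V/II-1 un I-1×I-2: vv
V/II-2 un I-1×I-2: vv
⇒ V over [I-1,I-2,II-1,II-2]: 1 consistent

I-2 ∈ {FF Vv, Ff Vv}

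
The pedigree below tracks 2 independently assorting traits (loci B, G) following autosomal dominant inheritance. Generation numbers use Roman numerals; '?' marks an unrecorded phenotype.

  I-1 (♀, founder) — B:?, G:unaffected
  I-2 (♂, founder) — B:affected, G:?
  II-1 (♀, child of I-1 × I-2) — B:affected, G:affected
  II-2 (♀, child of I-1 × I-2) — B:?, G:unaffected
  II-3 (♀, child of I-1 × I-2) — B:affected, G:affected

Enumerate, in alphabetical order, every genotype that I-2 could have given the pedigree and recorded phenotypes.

I-2 ∈ {BB Gg, Bb Gg}

B/I-1 ? ·: bb|Bb|BB
B/I-2 aff ·: Bb|BB
B/II-1 aff I-1×I-2: Bb|BB
B/II-2 ? I-1×I-2: bb|Bb|BB
B/II-3 aff I-1×I-2: Bb|BB
⇒ B over [I-1,I-2,II-1,II-2,II-3]: 32 consistent
G/I-1 un ·: gg
G/I-2 ? ·: Gg
G/II-1 aff I-1×I-2: Gg
G/II-2 un I-1×I-2: gg
G/II-3 aff I-1×I-2: Gg
⇒ G over [I-1,I-2,II-1,II-2,II-3]: 1 consistent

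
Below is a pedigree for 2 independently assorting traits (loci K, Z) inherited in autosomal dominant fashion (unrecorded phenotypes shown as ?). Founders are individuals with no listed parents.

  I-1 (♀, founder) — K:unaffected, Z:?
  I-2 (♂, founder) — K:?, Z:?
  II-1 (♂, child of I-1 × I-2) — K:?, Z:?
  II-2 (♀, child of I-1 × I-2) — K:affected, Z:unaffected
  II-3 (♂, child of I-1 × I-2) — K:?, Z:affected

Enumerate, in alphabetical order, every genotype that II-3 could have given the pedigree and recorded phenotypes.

II-3 ∈ {Kk ZZ, Kk Zz, kk ZZ, kk Zz}

K/I-1 un ·: kk
K/I-2 ? ·: Kk|KK
K/II-1 ? I-1×I-2: kk|Kk
K/II-2 aff I-1×I-2: Kk
K/II-3 ? I-1×I-2: kk|Kk
⇒ K over [I-1,I-2,II-1,II-2,II-3]: 5 consistent
Z/I-1 ? ·: zz|Zz
Z/I-2 ? ·: zz|Zz
Z/II-1 ? I-1×I-2: zz|Zz|ZZ
Z/II-2 un I-1×I-2: zz
Z/II-3 aff I-1×I-2: Zz|ZZ
⇒ Z over [I-1,I-2,II-1,II-2,II-3]: 10 consistent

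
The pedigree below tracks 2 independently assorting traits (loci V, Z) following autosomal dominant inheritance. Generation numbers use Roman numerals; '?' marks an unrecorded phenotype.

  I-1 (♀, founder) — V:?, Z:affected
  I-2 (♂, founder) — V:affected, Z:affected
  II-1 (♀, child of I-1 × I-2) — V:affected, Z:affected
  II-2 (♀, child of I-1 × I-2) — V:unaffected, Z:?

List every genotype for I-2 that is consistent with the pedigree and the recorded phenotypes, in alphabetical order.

V/I-1 ? ·: vv|Vv
V/I-2 aff ·: Vv
V/II-1 aff I-1×I-2: Vv|VV
V/II-2 un I-1×I-2: vv
⇒ V over [I-1,I-2,II-1,II-2]: 3 consistent
Z/I-1 aff ·: Zz|ZZ
Z/I-2 aff ·: Zz|ZZ
Z/II-1 aff I-1×I-2: Zz|ZZ
Z/II-2 ? I-1×I-2: zz|Zz|ZZ
⇒ Z over [I-1,I-2,II-1,II-2]: 15 consistent

I-2 ∈ {Vv ZZ, Vv Zz}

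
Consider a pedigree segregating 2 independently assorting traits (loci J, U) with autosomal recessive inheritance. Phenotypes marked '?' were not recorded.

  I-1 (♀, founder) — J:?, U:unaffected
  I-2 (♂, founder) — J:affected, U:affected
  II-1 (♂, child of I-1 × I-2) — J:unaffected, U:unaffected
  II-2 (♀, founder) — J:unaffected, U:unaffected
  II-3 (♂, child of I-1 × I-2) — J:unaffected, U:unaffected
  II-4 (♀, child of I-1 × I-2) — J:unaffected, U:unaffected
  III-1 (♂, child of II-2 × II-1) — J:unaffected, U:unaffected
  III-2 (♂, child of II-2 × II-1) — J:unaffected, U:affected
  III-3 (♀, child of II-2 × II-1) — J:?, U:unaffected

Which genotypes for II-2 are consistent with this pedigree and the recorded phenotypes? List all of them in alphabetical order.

II-2 ∈ {JJ Uu, Jj Uu}

J/I-1 ? ·: JJ|Jj
J/I-2 aff ·: jj
J/II-1 un I-1×I-2: Jj
J/II-2 un ·: JJ|Jj
J/II-3 un I-1×I-2: Jj
J/II-4 un I-1×I-2: Jj
J/III-1 un II-2×II-1: JJ|Jj
J/III-2 un II-2×II-1: JJ|Jj
J/III-3 ? II-2×II-1: JJ|Jj|jj
⇒ J over [I-1,I-2,II-1,II-2,II-3,II-4,III-1,III-2,III-3]: 40 consistent
U/I-1 un ·: UU|Uu
U/I-2 aff ·: uu
U/II-1 un I-1×I-2: Uu
U/II-2 un ·: Uu
U/II-3 un I-1×I-2: Uu
U/II-4 un I-1×I-2: Uu
U/III-1 un II-2×II-1: UU|Uu
U/III-2 aff II-2×II-1: uu
U/III-3 un II-2×II-1: UU|Uu
⇒ U over [I-1,I-2,II-1,II-2,II-3,II-4,III-1,III-2,III-3]: 8 consistent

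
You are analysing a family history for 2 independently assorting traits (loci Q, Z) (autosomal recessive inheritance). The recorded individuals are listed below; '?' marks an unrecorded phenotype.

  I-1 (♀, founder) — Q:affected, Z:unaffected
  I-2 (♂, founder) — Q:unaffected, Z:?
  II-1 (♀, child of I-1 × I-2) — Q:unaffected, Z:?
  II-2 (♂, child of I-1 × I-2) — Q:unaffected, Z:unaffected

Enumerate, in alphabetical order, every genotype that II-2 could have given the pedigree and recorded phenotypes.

Q/I-1 aff ·: qq
Q/I-2 un ·: QQ|Qq
Q/II-1 un I-1×I-2: Qq
Q/II-2 un I-1×I-2: Qq
⇒ Q over [I-1,I-2,II-1,II-2]: 2 consistent
Z/I-1 un ·: ZZ|Zz
Z/I-2 ? ·: ZZ|Zz|zz
Z/II-1 ? I-1×I-2: ZZ|Zz|zz
Z/II-2 un I-1×I-2: ZZ|Zz
⇒ Z over [I-1,I-2,II-1,II-2]: 18 consistent

II-2 ∈ {Qq ZZ, Qq Zz}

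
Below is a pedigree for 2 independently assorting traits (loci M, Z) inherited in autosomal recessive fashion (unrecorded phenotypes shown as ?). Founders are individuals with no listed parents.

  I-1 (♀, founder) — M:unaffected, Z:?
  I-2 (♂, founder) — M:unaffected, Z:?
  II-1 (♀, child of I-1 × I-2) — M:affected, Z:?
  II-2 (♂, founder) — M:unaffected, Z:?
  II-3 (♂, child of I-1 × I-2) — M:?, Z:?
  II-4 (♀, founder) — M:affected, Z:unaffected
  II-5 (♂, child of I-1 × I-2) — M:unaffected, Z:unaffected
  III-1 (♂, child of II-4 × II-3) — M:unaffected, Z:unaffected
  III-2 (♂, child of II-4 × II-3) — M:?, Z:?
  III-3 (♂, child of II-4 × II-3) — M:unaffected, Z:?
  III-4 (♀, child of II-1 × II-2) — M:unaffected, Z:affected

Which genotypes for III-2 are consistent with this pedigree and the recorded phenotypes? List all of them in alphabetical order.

M/I-1 un ·: Mm
M/I-2 un ·: Mm
M/II-1 aff I-1×I-2: mm
M/II-2 un ·: MM|Mm
M/II-3 ? I-1×I-2: MM|Mm
M/II-4 aff ·: mm
M/II-5 un I-1×I-2: MM|Mm
M/III-1 un II-4×II-3: Mm
M/III-2 ? II-4×II-3: Mm|mm
M/III-3 un II-4×II-3: Mm
M/III-4 un II-1×II-2: Mm
⇒ M over [I-1,I-2,II-1,II-2,II-3,II-4,II-5,III-1,III-2,III-3,III-4]: 12 consistent
Z/I-1 ? ·: ZZ|Zz|zz
Z/I-2 ? ·: ZZ|Zz|zz
Z/II-1 ? I-1×I-2: Zz|zz
Z/II-2 ? ·: Zz|zz
Z/II-3 ? I-1×I-2: ZZ|Zz|zz
Z/II-4 un ·: ZZ|Zz
Z/II-5 un I-1×I-2: ZZ|Zz
Z/III-1 un II-4×II-3: ZZ|Zz
Z/III-2 ? II-4×II-3: ZZ|Zz|zz
Z/III-3 ? II-4×II-3: ZZ|Zz|zz
Z/III-4 aff II-1×II-2: zz
⇒ Z over [I-1,I-2,II-1,II-2,II-3,II-4,II-5,III-1,III-2,III-3,III-4]: 952 consistent

III-2 ∈ {Mm ZZ, Mm Zz, Mm zz, mm ZZ, mm Zz, mm zz}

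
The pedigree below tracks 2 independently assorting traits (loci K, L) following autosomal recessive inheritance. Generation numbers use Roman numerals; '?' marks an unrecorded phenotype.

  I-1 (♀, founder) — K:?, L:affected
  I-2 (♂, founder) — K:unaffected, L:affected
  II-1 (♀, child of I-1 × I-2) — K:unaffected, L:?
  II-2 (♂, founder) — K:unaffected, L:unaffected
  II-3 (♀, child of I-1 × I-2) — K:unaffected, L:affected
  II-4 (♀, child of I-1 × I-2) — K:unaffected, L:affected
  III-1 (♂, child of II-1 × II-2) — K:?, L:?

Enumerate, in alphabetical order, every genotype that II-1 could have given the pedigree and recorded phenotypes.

II-1 ∈ {KK ll, Kk ll}

K/I-1 ? ·: KK|Kk|kk
K/I-2 un ·: KK|Kk
K/II-1 un I-1×I-2: KK|Kk
K/II-2 un ·: KK|Kk
K/II-3 un I-1×I-2: KK|Kk
K/II-4 un I-1×I-2: KK|Kk
K/III-1 ? II-1×II-2: KK|Kk|kk
⇒ K over [I-1,I-2,II-1,II-2,II-3,II-4,III-1]: 109 consistent
L/I-1 aff ·: ll
L/I-2 aff ·: ll
L/II-1 ? I-1×I-2: ll
L/II-2 un ·: LL|Ll
L/II-3 aff I-1×I-2: ll
L/II-4 aff I-1×I-2: ll
L/III-1 ? II-1×II-2: Ll|ll
⇒ L over [I-1,I-2,II-1,II-2,II-3,II-4,III-1]: 3 consistent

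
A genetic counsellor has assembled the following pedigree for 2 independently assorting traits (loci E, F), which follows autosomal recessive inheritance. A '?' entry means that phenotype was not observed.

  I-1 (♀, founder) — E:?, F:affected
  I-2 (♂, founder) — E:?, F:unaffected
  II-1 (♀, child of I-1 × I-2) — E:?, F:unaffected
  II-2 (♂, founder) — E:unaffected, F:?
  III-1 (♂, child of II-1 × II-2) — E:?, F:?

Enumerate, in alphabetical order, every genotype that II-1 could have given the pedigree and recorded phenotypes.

II-1 ∈ {EE Ff, Ee Ff, ee Ff}

E/I-1 ? ·: EE|Ee|ee
E/I-2 ? ·: EE|Ee|ee
E/II-1 ? I-1×I-2: EE|Ee|ee
E/II-2 un ·: EE|Ee
E/III-1 ? II-1×II-2: EE|Ee|ee
⇒ E over [I-1,I-2,II-1,II-2,III-1]: 59 consistent
F/I-1 aff ·: ff
F/I-2 un ·: FF|Ff
F/II-1 un I-1×I-2: Ff
F/II-2 ? ·: FF|Ff|ff
F/III-1 ? II-1×II-2: FF|Ff|ff
⇒ F over [I-1,I-2,II-1,II-2,III-1]: 14 consistent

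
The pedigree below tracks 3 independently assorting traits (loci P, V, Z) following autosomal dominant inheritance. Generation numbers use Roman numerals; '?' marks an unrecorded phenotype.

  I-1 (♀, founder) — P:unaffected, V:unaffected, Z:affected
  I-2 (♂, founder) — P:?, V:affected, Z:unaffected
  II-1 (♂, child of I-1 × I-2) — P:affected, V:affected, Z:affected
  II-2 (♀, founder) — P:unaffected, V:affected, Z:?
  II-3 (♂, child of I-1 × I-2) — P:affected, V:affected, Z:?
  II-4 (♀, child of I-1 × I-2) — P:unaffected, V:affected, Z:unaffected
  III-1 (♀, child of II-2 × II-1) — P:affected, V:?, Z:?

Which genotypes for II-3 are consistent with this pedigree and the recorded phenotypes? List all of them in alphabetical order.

P/I-1 un ·: pp
P/I-2 ? ·: Pp
P/II-1 aff I-1×I-2: Pp
P/II-2 un ·: pp
P/II-3 aff I-1×I-2: Pp
P/II-4 un I-1×I-2: pp
P/III-1 aff II-2×II-1: Pp
⇒ P over [I-1,I-2,II-1,II-2,II-3,II-4,III-1]: 1 consistent
V/I-1 un ·: vv
V/I-2 aff ·: Vv|VV
V/II-1 aff I-1×I-2: Vv
V/II-2 aff ·: Vv|VV
V/II-3 aff I-1×I-2: Vv
V/II-4 aff I-1×I-2: Vv
V/III-1 ? II-2×II-1: vv|Vv|VV
⇒ V over [I-1,I-2,II-1,II-2,II-3,II-4,III-1]: 10 consistent
Z/I-1 aff ·: Zz
Z/I-2 un ·: zz
Z/II-1 aff I-1×I-2: Zz
Z/II-2 ? ·: zz|Zz|ZZ
Z/II-3 ? I-1×I-2: zz|Zz
Z/II-4 un I-1×I-2: zz
Z/III-1 ? II-2×II-1: zz|Zz|ZZ
⇒ Z over [I-1,I-2,II-1,II-2,II-3,II-4,III-1]: 14 consistent

II-3 ∈ {Pp Vv Zz, Pp Vv zz}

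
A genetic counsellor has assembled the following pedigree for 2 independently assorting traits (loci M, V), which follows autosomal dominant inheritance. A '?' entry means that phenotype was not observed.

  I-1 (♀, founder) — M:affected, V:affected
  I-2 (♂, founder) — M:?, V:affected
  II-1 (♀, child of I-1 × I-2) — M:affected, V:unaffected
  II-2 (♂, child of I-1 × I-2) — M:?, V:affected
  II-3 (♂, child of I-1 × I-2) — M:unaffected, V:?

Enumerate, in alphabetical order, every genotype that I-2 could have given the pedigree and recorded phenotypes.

I-2 ∈ {Mm Vv, mm Vv}

M/I-1 aff ·: Mm
M/I-2 ? ·: mm|Mm
M/II-1 aff I-1×I-2: Mm|MM
M/II-2 ? I-1×I-2: mm|Mm|MM
M/II-3 un I-1×I-2: mm
⇒ M over [I-1,I-2,II-1,II-2,II-3]: 8 consistent
V/I-1 aff ·: Vv
V/I-2 aff ·: Vv
V/II-1 un I-1×I-2: vv
V/II-2 aff I-1×I-2: Vv|VV
V/II-3 ? I-1×I-2: vv|Vv|VV
⇒ V over [I-1,I-2,II-1,II-2,II-3]: 6 consistent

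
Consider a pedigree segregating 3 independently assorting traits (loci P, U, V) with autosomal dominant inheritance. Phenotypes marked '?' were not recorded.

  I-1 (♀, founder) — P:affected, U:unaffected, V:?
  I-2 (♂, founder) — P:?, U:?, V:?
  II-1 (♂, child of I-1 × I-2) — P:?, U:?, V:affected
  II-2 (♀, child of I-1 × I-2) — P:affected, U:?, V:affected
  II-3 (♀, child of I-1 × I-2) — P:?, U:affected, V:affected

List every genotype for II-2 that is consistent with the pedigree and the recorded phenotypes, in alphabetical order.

P/I-1 aff ·: Pp|PP
P/I-2 ? ·: pp|Pp|PP
P/II-1 ? I-1×I-2: pp|Pp|PP
P/II-2 aff I-1×I-2: Pp|PP
P/II-3 ? I-1×I-2: pp|Pp|PP
⇒ P over [I-1,I-2,II-1,II-2,II-3]: 40 consistent
U/I-1 un ·: uu
U/I-2 ? ·: Uu|UU
U/II-1 ? I-1×I-2: uu|Uu
U/II-2 ? I-1×I-2: uu|Uu
U/II-3 aff I-1×I-2: Uu
⇒ U over [I-1,I-2,II-1,II-2,II-3]: 5 consistent
V/I-1 ? ·: vv|Vv|VV
V/I-2 ? ·: vv|Vv|VV
V/II-1 aff I-1×I-2: Vv|VV
V/II-2 aff I-1×I-2: Vv|VV
V/II-3 aff I-1×I-2: Vv|VV
⇒ V over [I-1,I-2,II-1,II-2,II-3]: 29 consistent

II-2 ∈ {PP Uu VV, PP Uu Vv, PP uu VV, PP uu Vv, Pp Uu VV, Pp Uu Vv, Pp uu VV, Pp uu Vv}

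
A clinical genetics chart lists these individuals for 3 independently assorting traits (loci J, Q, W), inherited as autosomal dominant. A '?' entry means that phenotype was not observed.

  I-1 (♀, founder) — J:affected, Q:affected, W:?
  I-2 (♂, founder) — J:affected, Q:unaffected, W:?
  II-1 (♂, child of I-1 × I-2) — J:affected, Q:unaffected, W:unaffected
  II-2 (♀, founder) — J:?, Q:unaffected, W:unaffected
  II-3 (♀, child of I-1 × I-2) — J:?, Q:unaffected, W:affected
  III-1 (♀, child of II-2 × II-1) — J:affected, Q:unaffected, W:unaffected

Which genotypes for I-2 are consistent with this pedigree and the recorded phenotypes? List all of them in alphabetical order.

I-2 ∈ {JJ qq Ww, JJ qq ww, Jj qq Ww, Jj qq ww}

J/I-1 aff ·: Jj|JJ
J/I-2 aff ·: Jj|JJ
J/II-1 aff I-1×I-2: Jj|JJ
J/II-2 ? ·: jj|Jj|JJ
J/II-3 ? I-1×I-2: jj|Jj|JJ
J/III-1 aff II-2×II-1: Jj|JJ
⇒ J over [I-1,I-2,II-1,II-2,II-3,III-1]: 67 consistent
Q/I-1 aff ·: Qq
Q/I-2 un ·: qq
Q/II-1 un I-1×I-2: qq
Q/II-2 un ·: qq
Q/II-3 un I-1×I-2: qq
Q/III-1 un II-2×II-1: qq
⇒ Q over [I-1,I-2,II-1,II-2,II-3,III-1]: 1 consistent
W/I-1 ? ·: ww|Ww
W/I-2 ? ·: ww|Ww
W/II-1 un I-1×I-2: ww
W/II-2 un ·: ww
W/II-3 aff I-1×I-2: Ww|WW
W/III-1 un II-2×II-1: ww
⇒ W over [I-1,I-2,II-1,II-2,II-3,III-1]: 4 consistent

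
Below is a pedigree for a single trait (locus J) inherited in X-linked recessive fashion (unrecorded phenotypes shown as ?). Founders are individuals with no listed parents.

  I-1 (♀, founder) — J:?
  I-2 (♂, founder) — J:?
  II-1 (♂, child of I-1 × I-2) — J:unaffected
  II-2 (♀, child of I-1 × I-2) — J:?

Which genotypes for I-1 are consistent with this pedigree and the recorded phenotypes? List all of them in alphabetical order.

J/I-1 ? ·: X^JX^J|X^JX^j
J/I-2 ? ·: X^JY|X^jY
J/II-1 un I-1×I-2: X^JY
J/II-2 ? I-1×I-2: X^JX^J|X^JX^j|X^jX^j
⇒ J over [I-1,I-2,II-1,II-2]: 6 consistent

I-1 ∈ {X^JX^J, X^JX^j}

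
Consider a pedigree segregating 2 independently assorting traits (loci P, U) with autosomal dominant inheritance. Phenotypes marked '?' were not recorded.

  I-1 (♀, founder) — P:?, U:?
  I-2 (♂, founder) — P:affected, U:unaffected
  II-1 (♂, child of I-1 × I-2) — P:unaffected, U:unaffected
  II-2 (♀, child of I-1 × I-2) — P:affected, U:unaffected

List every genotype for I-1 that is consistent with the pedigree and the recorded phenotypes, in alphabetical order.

I-1 ∈ {Pp Uu, Pp uu, pp Uu, pp uu}

P/I-1 ? ·: pp|Pp
P/I-2 aff ·: Pp
P/II-1 un I-1×I-2: pp
P/II-2 aff I-1×I-2: Pp|PP
⇒ P over [I-1,I-2,II-1,II-2]: 3 consistent
U/I-1 ? ·: uu|Uu
U/I-2 un ·: uu
U/II-1 un I-1×I-2: uu
U/II-2 un I-1×I-2: uu
⇒ U over [I-1,I-2,II-1,II-2]: 2 consistent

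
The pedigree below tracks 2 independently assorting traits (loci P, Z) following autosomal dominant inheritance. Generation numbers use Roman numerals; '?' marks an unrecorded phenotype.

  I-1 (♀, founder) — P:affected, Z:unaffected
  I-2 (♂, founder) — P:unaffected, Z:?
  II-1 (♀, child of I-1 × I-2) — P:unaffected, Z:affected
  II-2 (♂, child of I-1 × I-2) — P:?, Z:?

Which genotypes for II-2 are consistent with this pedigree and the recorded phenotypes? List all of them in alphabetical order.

II-2 ∈ {Pp Zz, Pp zz, pp Zz, pp zz}

P/I-1 aff ·: Pp
P/I-2 un ·: pp
P/II-1 un I-1×I-2: pp
P/II-2 ? I-1×I-2: pp|Pp
⇒ P over [I-1,I-2,II-1,II-2]: 2 consistent
Z/I-1 un ·: zz
Z/I-2 ? ·: Zz|ZZ
Z/II-1 aff I-1×I-2: Zz
Z/II-2 ? I-1×I-2: zz|Zz
⇒ Z over [I-1,I-2,II-1,II-2]: 3 consistent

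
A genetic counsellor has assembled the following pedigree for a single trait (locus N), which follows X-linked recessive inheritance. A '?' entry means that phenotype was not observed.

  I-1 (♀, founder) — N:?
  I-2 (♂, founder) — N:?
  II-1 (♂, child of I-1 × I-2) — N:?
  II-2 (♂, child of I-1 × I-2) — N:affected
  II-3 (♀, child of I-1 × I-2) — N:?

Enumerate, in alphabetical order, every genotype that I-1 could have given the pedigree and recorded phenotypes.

N/I-1 ? ·: X^NX^n|X^nX^n
N/I-2 ? ·: X^NY|X^nY
N/II-1 ? I-1×I-2: X^NY|X^nY
N/II-2 aff I-1×I-2: X^nY
N/II-3 ? I-1×I-2: X^NX^N|X^NX^n|X^nX^n
⇒ N over [I-1,I-2,II-1,II-2,II-3]: 10 consistent

I-1 ∈ {X^NX^n, X^nX^n}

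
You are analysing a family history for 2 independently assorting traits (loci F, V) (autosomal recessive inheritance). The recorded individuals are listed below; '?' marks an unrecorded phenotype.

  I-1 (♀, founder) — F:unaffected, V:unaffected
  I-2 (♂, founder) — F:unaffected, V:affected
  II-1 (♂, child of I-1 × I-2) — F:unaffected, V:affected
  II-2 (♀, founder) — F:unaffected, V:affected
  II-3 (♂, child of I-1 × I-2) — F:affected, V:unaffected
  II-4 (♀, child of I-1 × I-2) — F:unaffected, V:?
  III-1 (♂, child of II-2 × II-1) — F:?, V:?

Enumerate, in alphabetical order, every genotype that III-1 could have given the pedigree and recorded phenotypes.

III-1 ∈ {FF vv, Ff vv, ff vv}

F/I-1 un ·: Ff
F/I-2 un ·: Ff
F/II-1 un I-1×I-2: FF|Ff
F/II-2 un ·: FF|Ff
F/II-3 aff I-1×I-2: ff
F/II-4 un I-1×I-2: FF|Ff
F/III-1 ? II-2×II-1: FF|Ff|ff
⇒ F over [I-1,I-2,II-1,II-2,II-3,II-4,III-1]: 16 consistent
V/I-1 un ·: Vv
V/I-2 aff ·: vv
V/II-1 aff I-1×I-2: vv
V/II-2 aff ·: vv
V/II-3 un I-1×I-2: Vv
V/II-4 ? I-1×I-2: Vv|vv
V/III-1 ? II-2×II-1: vv
⇒ V over [I-1,I-2,II-1,II-2,II-3,II-4,III-1]: 2 consistent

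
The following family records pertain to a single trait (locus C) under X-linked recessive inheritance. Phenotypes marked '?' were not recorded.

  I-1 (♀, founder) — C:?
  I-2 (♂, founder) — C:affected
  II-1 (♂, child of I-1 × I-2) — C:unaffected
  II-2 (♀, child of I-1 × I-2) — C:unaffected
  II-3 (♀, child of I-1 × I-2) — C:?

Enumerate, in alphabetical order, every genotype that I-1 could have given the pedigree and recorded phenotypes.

C/I-1 ? ·: X^CX^C|X^CX^c
C/I-2 aff ·: X^cY
C/II-1 un I-1×I-2: X^CY
C/II-2 un I-1×I-2: X^CX^c
C/II-3 ? I-1×I-2: X^CX^c|X^cX^c
⇒ C over [I-1,I-2,II-1,II-2,II-3]: 3 consistent

I-1 ∈ {X^CX^C, X^CX^c}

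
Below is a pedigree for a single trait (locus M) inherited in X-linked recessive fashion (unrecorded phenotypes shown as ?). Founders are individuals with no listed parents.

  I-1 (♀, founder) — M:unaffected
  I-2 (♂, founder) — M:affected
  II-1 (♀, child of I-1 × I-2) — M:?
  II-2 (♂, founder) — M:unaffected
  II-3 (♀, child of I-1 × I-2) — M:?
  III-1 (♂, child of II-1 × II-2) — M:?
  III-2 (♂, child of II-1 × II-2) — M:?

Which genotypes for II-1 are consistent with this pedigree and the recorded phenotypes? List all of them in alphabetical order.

II-1 ∈ {X^MX^m, X^mX^m}

M/I-1 un ·: X^MX^M|X^MX^m
M/I-2 aff ·: X^mY
M/II-1 ? I-1×I-2: X^MX^m|X^mX^m
M/II-2 un ·: X^MY
M/II-3 ? I-1×I-2: X^MX^m|X^mX^m
M/III-1 ? II-1×II-2: X^MY|X^mY
M/III-2 ? II-1×II-2: X^MY|X^mY
⇒ M over [I-1,I-2,II-1,II-2,II-3,III-1,III-2]: 14 consistent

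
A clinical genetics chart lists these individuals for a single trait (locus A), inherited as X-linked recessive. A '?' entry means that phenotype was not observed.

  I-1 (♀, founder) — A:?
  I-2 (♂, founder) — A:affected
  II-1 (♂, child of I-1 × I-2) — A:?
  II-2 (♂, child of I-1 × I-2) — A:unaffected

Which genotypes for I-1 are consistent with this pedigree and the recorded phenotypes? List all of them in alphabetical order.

I-1 ∈ {X^AX^A, X^AX^a}

A/I-1 ? ·: X^AX^A|X^AX^a
A/I-2 aff ·: X^aY
A/II-1 ? I-1×I-2: X^AY|X^aY
A/II-2 un I-1×I-2: X^AY
⇒ A over [I-1,I-2,II-1,II-2]: 3 consistent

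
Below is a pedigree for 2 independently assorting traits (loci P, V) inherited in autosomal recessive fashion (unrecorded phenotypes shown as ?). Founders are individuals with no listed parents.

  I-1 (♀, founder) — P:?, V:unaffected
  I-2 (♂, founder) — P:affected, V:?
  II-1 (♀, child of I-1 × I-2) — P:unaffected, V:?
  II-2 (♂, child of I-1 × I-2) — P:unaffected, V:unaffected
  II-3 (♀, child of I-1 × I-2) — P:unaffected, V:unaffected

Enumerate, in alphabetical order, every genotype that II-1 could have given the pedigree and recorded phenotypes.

II-1 ∈ {Pp VV, Pp Vv, Pp vv}

P/I-1 ? ·: PP|Pp
P/I-2 aff ·: pp
P/II-1 un I-1×I-2: Pp
P/II-2 un I-1×I-2: Pp
P/II-3 un I-1×I-2: Pp
⇒ P over [I-1,I-2,II-1,II-2,II-3]: 2 consistent
V/I-1 un ·: VV|Vv
V/I-2 ? ·: VV|Vv|vv
V/II-1 ? I-1×I-2: VV|Vv|vv
V/II-2 un I-1×I-2: VV|Vv
V/II-3 un I-1×I-2: VV|Vv
⇒ V over [I-1,I-2,II-1,II-2,II-3]: 32 consistent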